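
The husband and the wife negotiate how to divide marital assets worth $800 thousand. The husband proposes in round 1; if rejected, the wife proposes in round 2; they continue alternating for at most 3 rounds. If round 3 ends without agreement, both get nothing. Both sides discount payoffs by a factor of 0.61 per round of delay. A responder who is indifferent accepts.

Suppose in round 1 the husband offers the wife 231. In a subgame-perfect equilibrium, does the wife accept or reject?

Accept

Round 3 (the husband proposes): rejection yields 0 for the wife; the husband offers 0 and keeps 800.
Round 2 (the wife proposes): the husband can get 800 next round, worth 0.61 × 800 = 488 now. The wife offers 488 and keeps 800 − 488 = 312.
So by rejecting in round 1, the wife gets 312 next round, worth 0.61 × 312 = 190.32 now.
Offer 231 ≥ 190.32, so the wife accepts.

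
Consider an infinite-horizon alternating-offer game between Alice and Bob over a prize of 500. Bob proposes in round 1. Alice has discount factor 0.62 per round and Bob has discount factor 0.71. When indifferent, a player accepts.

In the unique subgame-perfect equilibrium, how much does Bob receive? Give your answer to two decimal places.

Let x be Bob's share when Bob proposes and y be Alice's share when Alice proposes.
Alice accepts iff offered ≥ 0.62·y, so x = 500 − 0.62y. Symmetrically y = 500 − 0.71x.
Substituting: x = 500 − 0.62(500 − 0.71x), giving x(1 − 0.71·0.62) = 500(1 − 0.62).
So x = 500 × 0.38 / 0.5598 ≈ 339.4069, and Alice receives 500 − x ≈ 160.5931.

339.41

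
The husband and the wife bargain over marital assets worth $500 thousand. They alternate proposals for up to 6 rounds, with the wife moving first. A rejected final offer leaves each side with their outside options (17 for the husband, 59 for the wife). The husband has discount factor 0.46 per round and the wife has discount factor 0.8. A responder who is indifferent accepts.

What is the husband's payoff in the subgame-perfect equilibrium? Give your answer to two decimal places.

90.40

Round 6 (the husband proposes): the wife gets 59 if talks fail, so the husband offers 59 and keeps 441.
Round 5 (the wife proposes): the husband can get 441 next round, worth 0.46 × 441 = 202.86 now. The wife offers 202.86 and keeps 500 − 202.86 = 297.14.
Round 4 (the husband proposes): the wife can get 297.14 next round, worth 0.8 × 297.14 = 237.712 now; the husband offers that and keeps 262.288.
Round 3 (the wife proposes): the husband can get 262.288 next round, worth 0.46 × 262.288 = 120.65248 now, so the wife offers 120.65248, keeping 379.34752.
Round 2 (the husband proposes): the wife can get 379.34752 next round, worth 0.8 × 379.34752 = 303.478016 now, so the husband offers 303.478016, keeping 196.521984.
Round 1 (the wife proposes): the husband can get 196.521984 next round, worth 0.46 × 196.521984 = 90.40011264 now. The wife offers 90.40011264 and keeps 500 − 90.40011264 = 409.59988736.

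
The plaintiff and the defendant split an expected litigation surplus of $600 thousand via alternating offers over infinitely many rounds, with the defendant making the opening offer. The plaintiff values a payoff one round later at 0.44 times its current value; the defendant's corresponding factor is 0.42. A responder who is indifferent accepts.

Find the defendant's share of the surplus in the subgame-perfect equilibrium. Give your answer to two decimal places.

When the defendant proposes, the plaintiff accepts any offer worth at least 0.44 times what the plaintiff would get by proposing next round; and vice versa.
This gives x = 600 − 0.44y and y = 600 − 0.42x, where x and y are each side's share when it proposes.
Hence (1 − 0.44·0.42)x = 600(1 − 0.44), i.e. 0.8152·x = 336.
x ≈ 412.1688; the plaintiff's share is 600 − x ≈ 187.8312.

412.17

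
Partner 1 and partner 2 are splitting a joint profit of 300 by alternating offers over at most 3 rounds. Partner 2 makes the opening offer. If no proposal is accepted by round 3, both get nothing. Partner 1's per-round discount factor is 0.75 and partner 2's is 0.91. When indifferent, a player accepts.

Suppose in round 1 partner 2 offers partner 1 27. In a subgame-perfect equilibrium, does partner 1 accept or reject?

Round 3 (partner 2 proposes): partner 1 will accept anything ≥ 0, so partner 2 offers 0 and keeps 300.
Round 2 (partner 1 proposes): partner 2 can get 300 next round, worth 0.91 × 300 = 273 now. Partner 1 offers 273 and keeps 300 − 273 = 27.
So by rejecting in round 1, partner 1 gets 27 next round, worth 0.75 × 27 = 20.25 now.
Offer 27 ≥ 20.25, so partner 1 accepts.

Accept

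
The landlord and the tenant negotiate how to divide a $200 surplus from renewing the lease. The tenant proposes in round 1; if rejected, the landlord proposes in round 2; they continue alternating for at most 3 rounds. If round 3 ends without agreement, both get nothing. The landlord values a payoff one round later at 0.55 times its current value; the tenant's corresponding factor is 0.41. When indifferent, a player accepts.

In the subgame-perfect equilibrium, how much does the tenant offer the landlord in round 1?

64.9

By backward induction:
Round 3 (the tenant proposes): the landlord will accept anything ≥ 0, so the tenant offers 0 and keeps 200.
Round 2 (the landlord proposes): the tenant can get 200 next round, worth 0.41 × 200 = 82 now; the landlord offers that and keeps 118.
Round 1 (the tenant proposes): the landlord can get 118 next round, worth 0.55 × 118 = 64.9 now. The tenant offers 64.9 and keeps 200 − 64.9 = 135.1.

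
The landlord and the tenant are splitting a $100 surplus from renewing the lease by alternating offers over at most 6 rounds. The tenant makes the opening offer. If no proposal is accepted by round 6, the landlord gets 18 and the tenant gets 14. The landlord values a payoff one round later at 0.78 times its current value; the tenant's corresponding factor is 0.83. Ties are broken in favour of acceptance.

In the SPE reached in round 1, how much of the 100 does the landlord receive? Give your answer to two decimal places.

49.96

By backward induction:
Round 6 (the landlord proposes): the tenant gets 14 if talks fail, so the landlord offers 14 and keeps 86.
Round 5 (the tenant proposes): the landlord can get 86 next round, worth 0.78 × 86 = 67.08 now; the tenant offers that and keeps 32.92.
Round 4 (the landlord proposes): the tenant can get 32.92 next round, worth 0.83 × 32.92 = 27.3236 now; the landlord offers that and keeps 72.6764.
Round 3 (the tenant proposes): the landlord can get 72.6764 next round, worth 0.78 × 72.6764 = 56.687592 now, so the tenant offers 56.687592, keeping 43.312408.
Round 2 (the landlord proposes): the tenant can get 43.312408 next round, worth 0.83 × 43.312408 = 35.94929864 now; the landlord offers that and keeps 64.05070136.
Round 1 (the tenant proposes): the landlord can get 64.05070136 next round, worth 0.78 × 64.05070136 = 49.9595470608 now; the tenant offers that and keeps 50.0404529392.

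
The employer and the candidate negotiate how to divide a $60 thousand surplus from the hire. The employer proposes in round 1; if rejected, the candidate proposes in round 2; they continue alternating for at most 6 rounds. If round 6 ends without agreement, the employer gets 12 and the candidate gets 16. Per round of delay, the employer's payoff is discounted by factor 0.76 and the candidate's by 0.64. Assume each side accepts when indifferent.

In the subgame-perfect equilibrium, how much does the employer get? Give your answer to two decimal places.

39.03

Round 6 (the candidate proposes): the employer gets 12 if talks fail, so the candidate offers 12 and keeps 48.
Round 5 (the employer proposes): the candidate can get 48 next round, worth 0.64 × 48 = 30.72 now; the employer offers that and keeps 29.28.
Round 4 (the candidate proposes): the employer can get 29.28 next round, worth 0.76 × 29.28 = 22.2528 now. The candidate offers 22.2528 and keeps 60 − 22.2528 = 37.7472.
Round 3 (the employer proposes): the candidate can get 37.7472 next round, worth 0.64 × 37.7472 = 24.158208 now; the employer offers that and keeps 35.841792.
Round 2 (the candidate proposes): the employer can get 35.841792 next round, worth 0.76 × 35.841792 = 27.23976192 now, so the candidate offers 27.23976192, keeping 32.76023808.
Round 1 (the employer proposes): the candidate can get 32.76023808 next round, worth 0.64 × 32.76023808 = 20.9665523712 now. The employer offers 20.9665523712 and keeps 60 − 20.9665523712 = 39.0334476288.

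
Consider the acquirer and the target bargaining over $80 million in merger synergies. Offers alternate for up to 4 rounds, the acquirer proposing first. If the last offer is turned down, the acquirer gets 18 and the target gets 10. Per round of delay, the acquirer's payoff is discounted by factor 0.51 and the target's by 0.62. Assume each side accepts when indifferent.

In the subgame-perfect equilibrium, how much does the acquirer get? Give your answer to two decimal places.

43.54

Round 4 (the target proposes): the acquirer gets 18 if talks fail, so the target offers 18 and keeps 62.
Round 3 (the acquirer proposes): the target can get 62 next round, worth 0.62 × 62 = 38.44 now, so the acquirer offers 38.44, keeping 41.56.
Round 2 (the target proposes): the acquirer can get 41.56 next round, worth 0.51 × 41.56 = 21.1956 now; the target offers that and keeps 58.8044.
Round 1 (the acquirer proposes): the target can get 58.8044 next round, worth 0.62 × 58.8044 = 36.458728 now; the acquirer offers that and keeps 43.541272.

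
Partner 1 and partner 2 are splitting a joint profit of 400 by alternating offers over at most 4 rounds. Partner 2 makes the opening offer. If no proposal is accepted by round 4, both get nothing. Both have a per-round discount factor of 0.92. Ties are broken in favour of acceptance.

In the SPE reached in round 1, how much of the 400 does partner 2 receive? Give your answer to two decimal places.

By backward induction:
Round 4 (partner 1 proposes): partner 2 will accept anything ≥ 0, so partner 1 offers 0 and keeps 400.
Round 3 (partner 2 proposes): partner 1 can get 400 next round, worth 0.92 × 400 = 368 now; partner 2 offers that and keeps 32.
Round 2 (partner 1 proposes): partner 2 can get 32 next round, worth 0.92 × 32 = 29.44 now. Partner 1 offers 29.44 and keeps 400 − 29.44 = 370.56.
Round 1 (partner 2 proposes): partner 1 can get 370.56 next round, worth 0.92 × 370.56 = 340.9152 now, so partner 2 offers 340.9152, keeping 59.0848.

59.08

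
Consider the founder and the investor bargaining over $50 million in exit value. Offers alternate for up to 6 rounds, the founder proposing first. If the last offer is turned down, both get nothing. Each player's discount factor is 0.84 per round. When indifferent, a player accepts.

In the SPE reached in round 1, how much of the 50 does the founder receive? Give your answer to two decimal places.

17.63

Round 6 (the investor proposes): the founder will accept anything ≥ 0, so the investor offers 0 and keeps 50.
Round 5 (the founder proposes): the investor can get 50 next round, worth 0.84 × 50 = 42 now. The founder offers 42 and keeps 50 − 42 = 8.
Round 4 (the investor proposes): the founder can get 8 next round, worth 0.84 × 8 = 6.72 now, so the investor offers 6.72, keeping 43.28.
Round 3 (the founder proposes): the investor can get 43.28 next round, worth 0.84 × 43.28 = 36.3552 now; the founder offers that and keeps 13.6448.
Round 2 (the investor proposes): the founder can get 13.6448 next round, worth 0.84 × 13.6448 = 11.461632 now. The investor offers 11.461632 and keeps 50 − 11.461632 = 38.538368.
Round 1 (the founder proposes): the investor can get 38.538368 next round, worth 0.84 × 38.538368 = 32.37222912 now; the founder offers that and keeps 17.62777088.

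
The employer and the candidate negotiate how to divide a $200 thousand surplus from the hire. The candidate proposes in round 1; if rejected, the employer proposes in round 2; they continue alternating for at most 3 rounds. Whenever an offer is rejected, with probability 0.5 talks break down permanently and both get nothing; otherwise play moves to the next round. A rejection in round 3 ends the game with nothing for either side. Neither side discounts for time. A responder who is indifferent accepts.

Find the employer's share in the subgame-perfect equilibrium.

50

Round 3 (the candidate proposes): the employer will accept anything ≥ 0, so the candidate offers 0 and keeps 200.
Round 2 (the employer proposes): rejecting gives the candidate an expected 0.5 × 200 = 100. The employer offers 100 and keeps 200 − 100 = 100.
Round 1 (the candidate proposes): rejecting gives the employer an expected 0.5 × 100 = 50; the candidate offers that and keeps 150.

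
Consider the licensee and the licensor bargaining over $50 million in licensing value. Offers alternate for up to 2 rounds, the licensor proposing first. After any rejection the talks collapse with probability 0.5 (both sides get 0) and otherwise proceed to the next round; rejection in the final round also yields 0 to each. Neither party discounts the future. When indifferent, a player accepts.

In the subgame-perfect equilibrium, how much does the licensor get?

25

Round 2 (the licensee proposes): rejection yields 0 for the licensor; the licensee offers 0 and keeps 50.
Round 1 (the licensor proposes): rejecting gives the licensee an expected 0.5 × 50 = 25; the licensor offers that and keeps 25.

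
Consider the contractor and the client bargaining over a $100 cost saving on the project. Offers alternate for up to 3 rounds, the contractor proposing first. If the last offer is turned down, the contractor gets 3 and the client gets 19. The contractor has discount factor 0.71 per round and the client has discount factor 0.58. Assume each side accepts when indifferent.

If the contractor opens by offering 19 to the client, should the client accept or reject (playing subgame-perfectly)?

Reject

Round 3 (the contractor proposes): the client gets 19 if talks fail, so the contractor offers 19 and keeps 81.
Round 2 (the client proposes): the contractor can get 81 next round, worth 0.71 × 81 = 57.51 now, so the client offers 57.51, keeping 42.49.
So by rejecting in round 1, the client gets 42.49 next round, worth 0.58 × 42.49 = 24.6442 now.
Offer 19 < 24.6442, so the client rejects.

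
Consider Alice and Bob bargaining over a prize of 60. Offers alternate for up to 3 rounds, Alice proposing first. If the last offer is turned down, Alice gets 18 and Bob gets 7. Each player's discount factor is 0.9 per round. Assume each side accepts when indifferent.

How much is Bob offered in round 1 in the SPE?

11.07

Work backward from the last round.
Round 3 (Alice proposes): Bob gets 7 if talks fail, so Alice offers 7 and keeps 53.
Round 2 (Bob proposes): Alice can get 53 next round, worth 0.9 × 53 = 47.7 now. Bob offers 47.7 and keeps 60 − 47.7 = 12.3.
Round 1 (Alice proposes): Bob can get 12.3 next round, worth 0.9 × 12.3 = 11.07 now; Alice offers that and keeps 48.93.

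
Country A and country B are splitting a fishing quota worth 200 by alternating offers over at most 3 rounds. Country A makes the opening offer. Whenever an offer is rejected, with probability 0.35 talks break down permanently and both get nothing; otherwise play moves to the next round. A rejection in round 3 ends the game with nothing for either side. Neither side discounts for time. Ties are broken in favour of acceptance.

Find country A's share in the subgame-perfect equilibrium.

154.5

Round 3 (country A proposes): rejection yields 0 for country B; country A offers 0 and keeps 200.
Round 2 (country B proposes): rejecting gives country A an expected 0.65 × 200 = 130. Country B offers 130 and keeps 200 − 130 = 70.
Round 1 (country A proposes): rejecting gives country B an expected 0.65 × 70 = 45.5, so country A offers 45.5, keeping 154.5.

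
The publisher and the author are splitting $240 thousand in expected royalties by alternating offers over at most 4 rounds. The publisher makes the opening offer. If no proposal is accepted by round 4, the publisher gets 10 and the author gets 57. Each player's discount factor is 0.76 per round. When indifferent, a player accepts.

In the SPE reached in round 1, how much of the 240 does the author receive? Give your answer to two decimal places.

144.74

By backward induction:
Round 4 (the author proposes): the publisher gets 10 if talks fail, so the author offers 10 and keeps 230.
Round 3 (the publisher proposes): the author can get 230 next round, worth 0.76 × 230 = 174.8 now. The publisher offers 174.8 and keeps 240 − 174.8 = 65.2.
Round 2 (the author proposes): the publisher can get 65.2 next round, worth 0.76 × 65.2 = 49.552 now, so the author offers 49.552, keeping 190.448.
Round 1 (the publisher proposes): the author can get 190.448 next round, worth 0.76 × 190.448 = 144.74048 now, so the publisher offers 144.74048, keeping 95.25952.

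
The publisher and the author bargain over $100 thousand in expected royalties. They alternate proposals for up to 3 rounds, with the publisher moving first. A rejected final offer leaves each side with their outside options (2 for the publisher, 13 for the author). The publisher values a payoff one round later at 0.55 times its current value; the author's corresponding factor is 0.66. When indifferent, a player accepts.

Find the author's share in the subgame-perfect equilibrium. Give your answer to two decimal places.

By backward induction:
Round 3 (the publisher proposes): the author gets 13 if talks fail, so the publisher offers 13 and keeps 87.
Round 2 (the author proposes): the publisher can get 87 next round, worth 0.55 × 87 = 47.85 now; the author offers that and keeps 52.15.
Round 1 (the publisher proposes): the author can get 52.15 next round, worth 0.66 × 52.15 = 34.419 now; the publisher offers that and keeps 65.581.

34.42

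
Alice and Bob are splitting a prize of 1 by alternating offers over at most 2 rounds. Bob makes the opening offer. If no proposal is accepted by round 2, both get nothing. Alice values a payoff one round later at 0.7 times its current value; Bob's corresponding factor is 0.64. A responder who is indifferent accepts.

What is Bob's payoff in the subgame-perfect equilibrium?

0.3

Round 2 (Alice proposes): Bob will accept anything ≥ 0, so Alice offers 0 and keeps 1.
Round 1 (Bob proposes): Alice can get 1 next round, worth 0.7 × 1 = 0.7 now. Bob offers 0.7 and keeps 1 − 0.7 = 0.3.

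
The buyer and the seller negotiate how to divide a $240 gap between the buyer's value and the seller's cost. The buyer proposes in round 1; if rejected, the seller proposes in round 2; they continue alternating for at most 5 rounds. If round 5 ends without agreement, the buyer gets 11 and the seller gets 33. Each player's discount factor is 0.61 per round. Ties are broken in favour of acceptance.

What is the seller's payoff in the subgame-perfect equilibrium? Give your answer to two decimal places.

82.91

Round 5 (the buyer proposes): the seller gets 33 if talks fail, so the buyer offers 33 and keeps 207.
Round 4 (the seller proposes): the buyer can get 207 next round, worth 0.61 × 207 = 126.27 now; the seller offers that and keeps 113.73.
Round 3 (the buyer proposes): the seller can get 113.73 next round, worth 0.61 × 113.73 = 69.3753 now. The buyer offers 69.3753 and keeps 240 − 69.3753 = 170.6247.
Round 2 (the seller proposes): the buyer can get 170.6247 next round, worth 0.61 × 170.6247 = 104.081067 now, so the seller offers 104.081067, keeping 135.918933.
Round 1 (the buyer proposes): the seller can get 135.918933 next round, worth 0.61 × 135.918933 = 82.91054913 now; the buyer offers that and keeps 157.08945087.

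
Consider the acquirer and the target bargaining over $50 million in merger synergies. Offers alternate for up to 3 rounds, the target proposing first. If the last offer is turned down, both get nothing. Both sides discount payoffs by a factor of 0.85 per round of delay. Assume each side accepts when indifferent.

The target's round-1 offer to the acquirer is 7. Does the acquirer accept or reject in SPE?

Accept

Round 3 (the target proposes): the acquirer will accept anything ≥ 0, so the target offers 0 and keeps 50.
Round 2 (the acquirer proposes): the target can get 50 next round, worth 0.85 × 50 = 42.5 now. The acquirer offers 42.5 and keeps 50 − 42.5 = 7.5.
So by rejecting in round 1, the acquirer gets 7.5 next round, worth 0.85 × 7.5 = 6.375 now.
Offer 7 ≥ 6.375, so the acquirer accepts.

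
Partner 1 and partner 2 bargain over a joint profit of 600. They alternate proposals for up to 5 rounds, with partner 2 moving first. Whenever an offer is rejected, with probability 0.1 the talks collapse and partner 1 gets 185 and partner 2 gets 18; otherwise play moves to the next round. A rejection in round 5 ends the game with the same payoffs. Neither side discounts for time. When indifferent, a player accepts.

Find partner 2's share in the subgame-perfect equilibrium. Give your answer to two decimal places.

350.33

By backward induction:
Round 5 (partner 2 proposes): partner 1 gets 185 if talks fail, so partner 2 offers 185 and keeps 415.
Round 4 (partner 1 proposes): rejecting gives partner 2 an expected 0.9 × 415 + 0.1 × 18 = 375.3. Partner 1 offers 375.3 and keeps 600 − 375.3 = 224.7.
Round 3 (partner 2 proposes): rejecting gives partner 1 an expected 0.9 × 224.7 + 0.1 × 185 = 220.73; partner 2 offers that and keeps 379.27.
Round 2 (partner 1 proposes): rejecting gives partner 2 an expected 0.9 × 379.27 + 0.1 × 18 = 343.143; partner 1 offers that and keeps 256.857.
Round 1 (partner 2 proposes): rejecting gives partner 1 an expected 0.9 × 256.857 + 0.1 × 185 = 249.6713. Partner 2 offers 249.6713 and keeps 600 − 249.6713 = 350.3287.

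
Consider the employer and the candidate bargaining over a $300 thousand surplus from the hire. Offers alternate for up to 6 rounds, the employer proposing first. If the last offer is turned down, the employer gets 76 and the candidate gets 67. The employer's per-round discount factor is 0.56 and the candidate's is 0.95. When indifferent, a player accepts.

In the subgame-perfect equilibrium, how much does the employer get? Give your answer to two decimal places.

Round 6 (the candidate proposes): the employer gets 76 if talks fail, so the candidate offers 76 and keeps 224.
Round 5 (the employer proposes): the candidate can get 224 next round, worth 0.95 × 224 = 212.8 now; the employer offers that and keeps 87.2.
Round 4 (the candidate proposes): the employer can get 87.2 next round, worth 0.56 × 87.2 = 48.832 now, so the candidate offers 48.832, keeping 251.168.
Round 3 (the employer proposes): the candidate can get 251.168 next round, worth 0.95 × 251.168 = 238.6096 now. The employer offers 238.6096 and keeps 300 − 238.6096 = 61.3904.
Round 2 (the candidate proposes): the employer can get 61.3904 next round, worth 0.56 × 61.3904 = 34.378624 now; the candidate offers that and keeps 265.621376.
Round 1 (the employer proposes): the candidate can get 265.621376 next round, worth 0.95 × 265.621376 = 252.3403072 now, so the employer offers 252.3403072, keeping 47.6596928.

47.66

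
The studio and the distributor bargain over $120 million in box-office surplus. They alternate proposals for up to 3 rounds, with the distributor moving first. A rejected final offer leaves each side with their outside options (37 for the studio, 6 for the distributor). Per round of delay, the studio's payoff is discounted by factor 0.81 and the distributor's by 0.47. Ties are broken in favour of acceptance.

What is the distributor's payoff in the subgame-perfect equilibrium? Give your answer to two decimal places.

Solve by backward induction from round 3.
Round 3 (the distributor proposes): the studio gets 37 if talks fail, so the distributor offers 37 and keeps 83.
Round 2 (the studio proposes): the distributor can get 83 next round, worth 0.47 × 83 = 39.01 now. The studio offers 39.01 and keeps 120 − 39.01 = 80.99.
Round 1 (the distributor proposes): the studio can get 80.99 next round, worth 0.81 × 80.99 = 65.6019 now. The distributor offers 65.6019 and keeps 120 − 65.6019 = 54.3981.

54.40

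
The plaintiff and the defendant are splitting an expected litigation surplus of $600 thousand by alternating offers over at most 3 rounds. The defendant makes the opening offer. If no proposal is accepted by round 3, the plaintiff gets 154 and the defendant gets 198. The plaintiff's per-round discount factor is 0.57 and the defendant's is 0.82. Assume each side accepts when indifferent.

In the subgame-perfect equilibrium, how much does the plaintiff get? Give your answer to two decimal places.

Round 3 (the defendant proposes): the plaintiff gets 154 if talks fail, so the defendant offers 154 and keeps 446.
Round 2 (the plaintiff proposes): the defendant can get 446 next round, worth 0.82 × 446 = 365.72 now, so the plaintiff offers 365.72, keeping 234.28.
Round 1 (the defendant proposes): the plaintiff can get 234.28 next round, worth 0.57 × 234.28 = 133.5396 now. The defendant offers 133.5396 and keeps 600 − 133.5396 = 466.4604.

133.54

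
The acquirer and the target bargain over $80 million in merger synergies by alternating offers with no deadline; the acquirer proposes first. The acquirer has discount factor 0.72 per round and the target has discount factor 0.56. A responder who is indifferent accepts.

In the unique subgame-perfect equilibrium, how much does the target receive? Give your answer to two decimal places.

21.02

In a stationary SPE each proposer offers the other exactly their discounted continuation value.
If the acquirer keeps x when proposing and the target keeps y when proposing, then x = 80 − 0.56y and y = 80 − 0.72x.
Solving: x = 80(1 − 0.56) / (1 − 0.72·0.56) = 35.2 / 0.5968 ≈ 58.9812.
The target gets 80 − 58.9812 ≈ 21.0188.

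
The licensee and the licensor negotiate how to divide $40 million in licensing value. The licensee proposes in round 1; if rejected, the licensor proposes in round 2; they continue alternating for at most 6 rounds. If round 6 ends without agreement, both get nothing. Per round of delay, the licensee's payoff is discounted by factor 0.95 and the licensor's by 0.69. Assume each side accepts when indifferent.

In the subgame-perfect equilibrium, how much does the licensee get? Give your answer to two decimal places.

Round 6 (the licensor proposes): rejection yields 0 for the licensee; the licensor offers 0 and keeps 40.
Round 5 (the licensee proposes): the licensor can get 40 next round, worth 0.69 × 40 = 27.6 now, so the licensee offers 27.6, keeping 12.4.
Round 4 (the licensor proposes): the licensee can get 12.4 next round, worth 0.95 × 12.4 = 11.78 now. The licensor offers 11.78 and keeps 40 − 11.78 = 28.22.
Round 3 (the licensee proposes): the licensor can get 28.22 next round, worth 0.69 × 28.22 = 19.4718 now, so the licensee offers 19.4718, keeping 20.5282.
Round 2 (the licensor proposes): the licensee can get 20.5282 next round, worth 0.95 × 20.5282 = 19.50179 now; the licensor offers that and keeps 20.49821.
Round 1 (the licensee proposes): the licensor can get 20.49821 next round, worth 0.69 × 20.49821 = 14.1437649 now. The licensee offers 14.1437649 and keeps 40 − 14.1437649 = 25.8562351.

25.86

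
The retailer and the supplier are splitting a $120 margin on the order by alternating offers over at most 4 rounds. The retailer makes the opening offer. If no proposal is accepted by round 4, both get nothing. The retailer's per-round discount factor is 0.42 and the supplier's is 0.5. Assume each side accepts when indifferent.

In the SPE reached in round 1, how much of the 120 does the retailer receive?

72.6

Round 4 (the supplier proposes): the retailer will accept anything ≥ 0, so the supplier offers 0 and keeps 120.
Round 3 (the retailer proposes): the supplier can get 120 next round, worth 0.5 × 120 = 60 now; the retailer offers that and keeps 60.
Round 2 (the supplier proposes): the retailer can get 60 next round, worth 0.42 × 60 = 25.2 now, so the supplier offers 25.2, keeping 94.8.
Round 1 (the retailer proposes): the supplier can get 94.8 next round, worth 0.5 × 94.8 = 47.4 now; the retailer offers that and keeps 72.6.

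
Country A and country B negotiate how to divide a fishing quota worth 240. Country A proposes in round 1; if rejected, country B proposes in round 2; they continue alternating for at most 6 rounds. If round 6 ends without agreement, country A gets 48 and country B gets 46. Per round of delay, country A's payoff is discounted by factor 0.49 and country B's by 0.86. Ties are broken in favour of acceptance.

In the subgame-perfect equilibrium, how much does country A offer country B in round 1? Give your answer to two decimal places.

178.94

Round 6 (country B proposes): country A gets 48 if talks fail, so country B offers 48 and keeps 192.
Round 5 (country A proposes): country B can get 192 next round, worth 0.86 × 192 = 165.12 now, so country A offers 165.12, keeping 74.88.
Round 4 (country B proposes): country A can get 74.88 next round, worth 0.49 × 74.88 = 36.6912 now, so country B offers 36.6912, keeping 203.3088.
Round 3 (country A proposes): country B can get 203.3088 next round, worth 0.86 × 203.3088 = 174.845568 now, so country A offers 174.845568, keeping 65.154432.
Round 2 (country B proposes): country A can get 65.154432 next round, worth 0.49 × 65.154432 = 31.92567168 now. Country B offers 31.92567168 and keeps 240 − 31.92567168 = 208.07432832.
Round 1 (country A proposes): country B can get 208.07432832 next round, worth 0.86 × 208.07432832 = 178.9439223552 now; country A offers that and keeps 61.0560776448.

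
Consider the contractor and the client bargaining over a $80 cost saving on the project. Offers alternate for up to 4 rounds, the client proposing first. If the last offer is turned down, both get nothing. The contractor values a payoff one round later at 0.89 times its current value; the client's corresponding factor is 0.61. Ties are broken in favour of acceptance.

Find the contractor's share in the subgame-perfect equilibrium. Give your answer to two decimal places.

66.42

Solve by backward induction from round 4.
Round 4 (the contractor proposes): rejection yields 0 for the client; the contractor offers 0 and keeps 80.
Round 3 (the client proposes): the contractor can get 80 next round, worth 0.89 × 80 = 71.2 now, so the client offers 71.2, keeping 8.8.
Round 2 (the contractor proposes): the client can get 8.8 next round, worth 0.61 × 8.8 = 5.368 now. The contractor offers 5.368 and keeps 80 − 5.368 = 74.632.
Round 1 (the client proposes): the contractor can get 74.632 next round, worth 0.89 × 74.632 = 66.42248 now, so the client offers 66.42248, keeping 13.57752.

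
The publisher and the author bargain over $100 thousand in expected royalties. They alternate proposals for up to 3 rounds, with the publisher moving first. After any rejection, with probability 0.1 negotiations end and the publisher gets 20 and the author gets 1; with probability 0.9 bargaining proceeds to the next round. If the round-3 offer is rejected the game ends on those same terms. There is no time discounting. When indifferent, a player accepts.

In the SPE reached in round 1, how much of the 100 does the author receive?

8.11

Round 3 (the publisher proposes): the author gets 1 if talks fail, so the publisher offers 1 and keeps 99.
Round 2 (the author proposes): rejecting gives the publisher an expected 0.9 × 99 + 0.1 × 20 = 91.1. The author offers 91.1 and keeps 100 − 91.1 = 8.9.
Round 1 (the publisher proposes): rejecting gives the author an expected 0.9 × 8.9 + 0.1 × 1 = 8.11, so the publisher offers 8.11, keeping 91.89.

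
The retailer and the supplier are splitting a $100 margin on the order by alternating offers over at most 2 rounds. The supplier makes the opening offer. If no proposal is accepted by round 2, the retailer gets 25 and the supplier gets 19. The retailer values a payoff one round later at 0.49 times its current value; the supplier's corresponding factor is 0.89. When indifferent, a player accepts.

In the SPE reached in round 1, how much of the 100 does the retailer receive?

Round 2 (the retailer proposes): the supplier gets 19 if talks fail, so the retailer offers 19 and keeps 81.
Round 1 (the supplier proposes): the retailer can get 81 next round, worth 0.49 × 81 = 39.69 now. The supplier offers 39.69 and keeps 100 − 39.69 = 60.31.

39.69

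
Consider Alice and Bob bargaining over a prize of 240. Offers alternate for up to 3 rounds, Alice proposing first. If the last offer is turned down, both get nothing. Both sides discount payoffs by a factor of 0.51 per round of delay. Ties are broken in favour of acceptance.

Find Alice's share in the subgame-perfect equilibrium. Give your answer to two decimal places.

180.02

Round 3 (Alice proposes): Bob will accept anything ≥ 0, so Alice offers 0 and keeps 240.
Round 2 (Bob proposes): Alice can get 240 next round, worth 0.51 × 240 = 122.4 now, so Bob offers 122.4, keeping 117.6.
Round 1 (Alice proposes): Bob can get 117.6 next round, worth 0.51 × 117.6 = 59.976 now, so Alice offers 59.976, keeping 180.024.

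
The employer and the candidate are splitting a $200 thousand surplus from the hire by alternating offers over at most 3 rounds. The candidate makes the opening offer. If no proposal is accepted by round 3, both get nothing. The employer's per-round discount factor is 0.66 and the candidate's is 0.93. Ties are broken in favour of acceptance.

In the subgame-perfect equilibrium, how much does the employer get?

9.24

Round 3 (the candidate proposes): the employer will accept anything ≥ 0, so the candidate offers 0 and keeps 200.
Round 2 (the employer proposes): the candidate can get 200 next round, worth 0.93 × 200 = 186 now, so the employer offers 186, keeping 14.
Round 1 (the candidate proposes): the employer can get 14 next round, worth 0.66 × 14 = 9.24 now; the candidate offers that and keeps 190.76.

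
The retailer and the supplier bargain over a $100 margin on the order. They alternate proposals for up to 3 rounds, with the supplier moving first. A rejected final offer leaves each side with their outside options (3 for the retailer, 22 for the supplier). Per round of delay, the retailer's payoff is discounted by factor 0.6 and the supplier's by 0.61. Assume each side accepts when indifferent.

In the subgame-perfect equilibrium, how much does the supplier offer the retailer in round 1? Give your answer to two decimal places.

24.50

Round 3 (the supplier proposes): the retailer gets 3 if talks fail, so the supplier offers 3 and keeps 97.
Round 2 (the retailer proposes): the supplier can get 97 next round, worth 0.61 × 97 = 59.17 now, so the retailer offers 59.17, keeping 40.83.
Round 1 (the supplier proposes): the retailer can get 40.83 next round, worth 0.6 × 40.83 = 24.498 now; the supplier offers that and keeps 75.502.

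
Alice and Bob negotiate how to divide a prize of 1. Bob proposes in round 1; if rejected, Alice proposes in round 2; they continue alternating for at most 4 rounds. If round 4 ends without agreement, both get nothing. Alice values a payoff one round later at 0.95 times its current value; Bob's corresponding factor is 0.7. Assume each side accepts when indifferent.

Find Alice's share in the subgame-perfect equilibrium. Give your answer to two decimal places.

Round 4 (Alice proposes): rejection yields 0 for Bob; Alice offers 0 and keeps 1.
Round 3 (Bob proposes): Alice can get 1 next round, worth 0.95 × 1 = 0.95 now. Bob offers 0.95 and keeps 1 − 0.95 = 0.05.
Round 2 (Alice proposes): Bob can get 0.05 next round, worth 0.7 × 0.05 = 0.035 now; Alice offers that and keeps 0.965.
Round 1 (Bob proposes): Alice can get 0.965 next round, worth 0.95 × 0.965 = 0.91675 now; Bob offers that and keeps 0.08325.

0.92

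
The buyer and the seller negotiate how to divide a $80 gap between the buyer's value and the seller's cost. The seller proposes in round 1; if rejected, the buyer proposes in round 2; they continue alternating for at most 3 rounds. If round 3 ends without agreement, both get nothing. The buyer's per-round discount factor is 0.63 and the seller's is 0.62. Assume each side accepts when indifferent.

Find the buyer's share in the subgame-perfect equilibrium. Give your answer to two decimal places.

Round 3 (the seller proposes): rejection yields 0 for the buyer; the seller offers 0 and keeps 80.
Round 2 (the buyer proposes): the seller can get 80 next round, worth 0.62 × 80 = 49.6 now. The buyer offers 49.6 and keeps 80 − 49.6 = 30.4.
Round 1 (the seller proposes): the buyer can get 30.4 next round, worth 0.63 × 30.4 = 19.152 now; the seller offers that and keeps 60.848.

19.15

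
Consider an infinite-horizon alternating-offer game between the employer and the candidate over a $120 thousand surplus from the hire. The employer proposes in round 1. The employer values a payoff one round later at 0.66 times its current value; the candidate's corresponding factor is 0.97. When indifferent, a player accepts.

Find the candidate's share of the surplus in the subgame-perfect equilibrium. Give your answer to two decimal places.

When the employer proposes, the candidate accepts any offer worth at least 0.97 times what the candidate would get by proposing next round; and vice versa.
This gives x = 120 − 0.97y and y = 120 − 0.66x, where x and y are each side's share when it proposes.
Hence (1 − 0.97·0.66)x = 120(1 − 0.97), i.e. 0.3598·x = 3.6.
x ≈ 10.0056; the candidate's share is 120 − x ≈ 109.9944.

109.99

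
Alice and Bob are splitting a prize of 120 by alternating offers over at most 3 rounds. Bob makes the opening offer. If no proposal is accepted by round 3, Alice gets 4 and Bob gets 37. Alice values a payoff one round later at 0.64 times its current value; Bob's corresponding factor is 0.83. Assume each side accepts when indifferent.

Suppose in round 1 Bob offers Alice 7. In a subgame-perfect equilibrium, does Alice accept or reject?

Round 3 (Bob proposes): Alice gets 4 if talks fail, so Bob offers 4 and keeps 116.
Round 2 (Alice proposes): Bob can get 116 next round, worth 0.83 × 116 = 96.28 now. Alice offers 96.28 and keeps 120 − 96.28 = 23.72.
So by rejecting in round 1, Alice gets 23.72 next round, worth 0.64 × 23.72 = 15.1808 now.
Offer 7 < 15.1808, so Alice rejects.

Reject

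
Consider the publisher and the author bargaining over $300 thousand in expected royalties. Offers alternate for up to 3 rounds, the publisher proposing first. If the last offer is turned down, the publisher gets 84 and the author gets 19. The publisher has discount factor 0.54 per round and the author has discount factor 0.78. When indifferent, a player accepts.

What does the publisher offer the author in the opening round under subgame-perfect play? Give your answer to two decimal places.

115.64

Solve by backward induction from round 3.
Round 3 (the publisher proposes): the author gets 19 if talks fail, so the publisher offers 19 and keeps 281.
Round 2 (the author proposes): the publisher can get 281 next round, worth 0.54 × 281 = 151.74 now. The author offers 151.74 and keeps 300 − 151.74 = 148.26.
Round 1 (the publisher proposes): the author can get 148.26 next round, worth 0.78 × 148.26 = 115.6428 now; the publisher offers that and keeps 184.3572.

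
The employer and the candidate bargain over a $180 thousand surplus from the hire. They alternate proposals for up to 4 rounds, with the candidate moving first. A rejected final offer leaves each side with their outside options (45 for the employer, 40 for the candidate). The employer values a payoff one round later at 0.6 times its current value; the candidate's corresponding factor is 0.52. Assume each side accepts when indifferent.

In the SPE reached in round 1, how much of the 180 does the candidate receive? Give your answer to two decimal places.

Solve by backward induction from round 4.
Round 4 (the employer proposes): the candidate gets 40 if talks fail, so the employer offers 40 and keeps 140.
Round 3 (the candidate proposes): the employer can get 140 next round, worth 0.6 × 140 = 84 now. The candidate offers 84 and keeps 180 − 84 = 96.
Round 2 (the employer proposes): the candidate can get 96 next round, worth 0.52 × 96 = 49.92 now; the employer offers that and keeps 130.08.
Round 1 (the candidate proposes): the employer can get 130.08 next round, worth 0.6 × 130.08 = 78.048 now; the candidate offers that and keeps 101.952.

101.95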